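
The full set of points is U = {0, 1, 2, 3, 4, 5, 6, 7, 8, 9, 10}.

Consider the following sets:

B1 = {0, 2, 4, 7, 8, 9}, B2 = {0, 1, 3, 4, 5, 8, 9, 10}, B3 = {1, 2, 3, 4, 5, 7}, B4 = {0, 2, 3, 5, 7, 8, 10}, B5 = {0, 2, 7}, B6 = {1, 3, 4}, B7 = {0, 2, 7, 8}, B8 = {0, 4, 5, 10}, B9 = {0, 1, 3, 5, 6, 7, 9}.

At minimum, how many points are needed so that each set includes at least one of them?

The 2 points {0, 1} hit every set.
The sets B5, B6 are pairwise disjoint, so any hitting set needs a separate point for each — at least 2. Hence 2 is optimal.

2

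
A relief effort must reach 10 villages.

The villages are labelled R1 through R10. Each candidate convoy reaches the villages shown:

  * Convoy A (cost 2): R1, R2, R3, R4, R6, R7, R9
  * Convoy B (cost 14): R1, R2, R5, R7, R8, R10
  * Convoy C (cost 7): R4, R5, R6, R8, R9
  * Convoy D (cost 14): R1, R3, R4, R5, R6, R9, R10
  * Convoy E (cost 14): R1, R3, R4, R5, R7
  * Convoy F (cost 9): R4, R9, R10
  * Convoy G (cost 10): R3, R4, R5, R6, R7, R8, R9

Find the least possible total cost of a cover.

A, B together cover every village (A ∪ B = {R1, R2, R3, R4, R5, R6, R7, R8, R9, R10}); total cost 2 + 14 = 16.
The greedy pick A, C, F costs 18; no covering selection beats 16.

16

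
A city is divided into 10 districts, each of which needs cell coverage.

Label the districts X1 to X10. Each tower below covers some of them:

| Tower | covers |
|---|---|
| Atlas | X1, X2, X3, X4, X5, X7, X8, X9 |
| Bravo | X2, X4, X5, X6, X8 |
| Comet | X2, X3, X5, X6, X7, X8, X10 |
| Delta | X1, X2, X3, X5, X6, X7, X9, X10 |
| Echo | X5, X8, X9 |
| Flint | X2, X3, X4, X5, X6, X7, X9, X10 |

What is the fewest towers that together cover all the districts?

2

Take {Atlas, Flint}. Their union is {X1, X2, X3, X4, X5, X6, X7, X8, X9, X10}, which is all 10 districts.
No single tower has all 10 districts (the largest, Atlas, has 8), so 2 is optimal.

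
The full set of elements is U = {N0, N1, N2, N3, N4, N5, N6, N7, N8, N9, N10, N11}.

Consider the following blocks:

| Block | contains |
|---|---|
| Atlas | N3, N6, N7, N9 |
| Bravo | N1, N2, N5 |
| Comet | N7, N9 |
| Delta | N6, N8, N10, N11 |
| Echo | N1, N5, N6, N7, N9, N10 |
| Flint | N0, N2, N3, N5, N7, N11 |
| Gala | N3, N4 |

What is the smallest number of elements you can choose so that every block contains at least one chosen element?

4

Take H = {N3, N5, N7, N10}. Each listed block contains at least one of these, so H is a hitting set of size 4.
The blocks Bravo, Comet, Delta, Gala are pairwise disjoint, so any hitting set needs a separate element for each — at least 4. Hence 4 is optimal.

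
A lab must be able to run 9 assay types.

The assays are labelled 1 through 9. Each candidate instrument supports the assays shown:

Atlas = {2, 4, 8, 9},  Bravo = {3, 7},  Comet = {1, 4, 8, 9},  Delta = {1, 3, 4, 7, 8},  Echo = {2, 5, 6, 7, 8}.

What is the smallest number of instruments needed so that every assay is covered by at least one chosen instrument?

Take {Atlas, Delta, Echo}. Their union is {1, 2, 3, 4, 5, 6, 7, 8, 9}, which is all 9 assays.
Only Echo contains 5, so Echo is forced; the remaining 4 assays need at least 2 more instruments (each remaining instrument adds at most 3) — so at least 3 instruments are needed, and 3 is optimal.

3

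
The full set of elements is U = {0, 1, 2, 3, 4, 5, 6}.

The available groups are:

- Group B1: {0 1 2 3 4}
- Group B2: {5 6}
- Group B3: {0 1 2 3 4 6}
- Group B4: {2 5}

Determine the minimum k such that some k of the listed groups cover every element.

2

B2 and B3 cover everything between them: the union {0, 1, 2, 3, 4, 5, 6} is all of U.
No single group has all 7 elements (the largest, B3, has 6), so 2 is optimal.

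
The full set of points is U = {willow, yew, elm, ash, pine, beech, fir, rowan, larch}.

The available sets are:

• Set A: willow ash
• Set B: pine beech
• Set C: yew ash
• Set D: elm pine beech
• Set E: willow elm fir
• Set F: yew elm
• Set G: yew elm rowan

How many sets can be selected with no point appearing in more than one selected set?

A, B, G are pairwise disjoint (A={willow,ash}; B={pine,beech}; G={yew,elm,rowan}).
Every remaining set overlaps one of these, and no 4 of the listed sets are pairwise disjoint, so 3 is the maximum.

3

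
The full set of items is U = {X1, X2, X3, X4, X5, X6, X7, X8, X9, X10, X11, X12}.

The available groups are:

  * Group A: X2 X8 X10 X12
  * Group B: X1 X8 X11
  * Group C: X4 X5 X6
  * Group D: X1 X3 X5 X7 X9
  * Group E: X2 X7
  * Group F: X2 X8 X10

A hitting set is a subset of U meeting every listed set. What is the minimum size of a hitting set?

H = {X2, X5, X11} meets every group (each contains at least one member of H), and |H| = 3.
The groups B, C, E are pairwise disjoint, so any hitting set needs a separate item for each — at least 3. Hence 3 is optimal.

3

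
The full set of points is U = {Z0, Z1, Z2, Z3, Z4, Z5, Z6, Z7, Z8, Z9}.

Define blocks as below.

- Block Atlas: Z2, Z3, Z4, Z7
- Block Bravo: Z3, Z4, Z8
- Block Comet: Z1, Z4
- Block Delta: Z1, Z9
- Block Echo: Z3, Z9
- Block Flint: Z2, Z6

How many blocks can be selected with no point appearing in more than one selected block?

3

Bravo, Delta, Flint are pairwise disjoint (Bravo={Z3,Z4,Z8}; Delta={Z1,Z9}; Flint={Z2,Z6}).
Every remaining block overlaps one of these, and no 4 of the listed blocks are pairwise disjoint, so 3 is the maximum.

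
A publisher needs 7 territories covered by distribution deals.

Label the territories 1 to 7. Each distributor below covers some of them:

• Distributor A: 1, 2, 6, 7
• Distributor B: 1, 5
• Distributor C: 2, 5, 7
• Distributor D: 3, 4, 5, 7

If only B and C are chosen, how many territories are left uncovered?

Union of B, C = {1, 2, 5, 7}.
Not covered: 3, 4, 6 — 3 territories.

3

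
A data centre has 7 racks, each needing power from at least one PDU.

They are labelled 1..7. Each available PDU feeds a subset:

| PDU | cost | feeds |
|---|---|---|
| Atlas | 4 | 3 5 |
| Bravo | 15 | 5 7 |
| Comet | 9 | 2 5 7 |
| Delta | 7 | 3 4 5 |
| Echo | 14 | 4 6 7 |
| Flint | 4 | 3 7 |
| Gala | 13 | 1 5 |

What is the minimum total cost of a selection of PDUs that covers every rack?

40

Atlas, Comet, Echo, Gala together cover every rack (Atlas ∪ Comet ∪ Echo ∪ Gala = {1, 2, 3, 4, 5, 6, 7}); total cost 4 + 9 + 14 + 13 = 40.
The greedy pick Atlas, Flint, Delta, Comet, Gala, Echo costs 51; no covering selection beats 40.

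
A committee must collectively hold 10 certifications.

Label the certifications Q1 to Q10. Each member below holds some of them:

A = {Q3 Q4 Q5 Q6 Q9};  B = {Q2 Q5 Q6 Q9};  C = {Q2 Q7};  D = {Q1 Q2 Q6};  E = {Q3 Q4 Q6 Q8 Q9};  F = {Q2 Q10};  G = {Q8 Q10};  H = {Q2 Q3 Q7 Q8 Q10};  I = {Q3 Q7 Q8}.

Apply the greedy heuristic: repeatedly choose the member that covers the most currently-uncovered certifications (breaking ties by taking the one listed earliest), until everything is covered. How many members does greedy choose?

3

Greedy: pick A (covers 5 new) → pick H (covers 4 new) → pick D (covers 1 new). Total picks: 3.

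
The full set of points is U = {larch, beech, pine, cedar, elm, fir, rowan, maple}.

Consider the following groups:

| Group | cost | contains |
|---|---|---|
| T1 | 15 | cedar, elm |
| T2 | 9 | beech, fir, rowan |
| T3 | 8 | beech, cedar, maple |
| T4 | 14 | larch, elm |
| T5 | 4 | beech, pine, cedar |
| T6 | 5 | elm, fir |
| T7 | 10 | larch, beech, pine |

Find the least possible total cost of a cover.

32

T2, T3, T6, T7 together cover every point (T2 ∪ T3 ∪ T6 ∪ T7 = {larch, beech, pine, cedar, elm, fir, rowan, maple}); total cost 9 + 8 + 5 + 10 = 32.
The greedy pick T5, T6, T3, T2, T7 costs 36; no covering selection beats 32.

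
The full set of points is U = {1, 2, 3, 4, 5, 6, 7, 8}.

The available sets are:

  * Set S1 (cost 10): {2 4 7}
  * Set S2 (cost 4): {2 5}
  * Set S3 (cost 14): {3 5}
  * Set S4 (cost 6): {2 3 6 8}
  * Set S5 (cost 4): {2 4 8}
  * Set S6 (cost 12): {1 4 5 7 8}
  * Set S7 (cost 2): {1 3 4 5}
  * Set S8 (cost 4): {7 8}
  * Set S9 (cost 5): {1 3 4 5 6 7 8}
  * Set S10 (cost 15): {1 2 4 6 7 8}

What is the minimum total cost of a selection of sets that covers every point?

S5, S9 together cover every point (S5 ∪ S9 = {1, 2, 3, 4, 5, 6, 7, 8}); total cost 4 + 5 = 9.
The greedy pick S7, S9, S2 costs 11; no covering selection beats 9.

9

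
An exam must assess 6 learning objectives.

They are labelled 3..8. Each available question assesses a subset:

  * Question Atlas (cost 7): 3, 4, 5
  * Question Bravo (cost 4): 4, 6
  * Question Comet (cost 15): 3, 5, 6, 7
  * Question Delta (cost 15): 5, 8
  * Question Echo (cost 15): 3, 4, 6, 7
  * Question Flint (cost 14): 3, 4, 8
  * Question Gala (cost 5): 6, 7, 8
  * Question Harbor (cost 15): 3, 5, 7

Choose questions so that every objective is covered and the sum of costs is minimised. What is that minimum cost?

12

Atlas, Gala together cover every objective (Atlas ∪ Gala = {3, 4, 5, 6, 7, 8}); total cost 7 + 5 = 12.
No covering selection has total cost below 12.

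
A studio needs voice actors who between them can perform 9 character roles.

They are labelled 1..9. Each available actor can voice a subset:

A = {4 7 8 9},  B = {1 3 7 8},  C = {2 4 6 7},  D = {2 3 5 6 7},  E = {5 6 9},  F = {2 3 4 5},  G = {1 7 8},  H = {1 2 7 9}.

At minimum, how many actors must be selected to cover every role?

3

Take {A, B, D}. Their union is {1, 2, 3, 4, 5, 6, 7, 8, 9}, which is all 9 roles.
No 2 of the 8 actors cover everything (all 28 combinations miss at least one role), so 3 is optimal.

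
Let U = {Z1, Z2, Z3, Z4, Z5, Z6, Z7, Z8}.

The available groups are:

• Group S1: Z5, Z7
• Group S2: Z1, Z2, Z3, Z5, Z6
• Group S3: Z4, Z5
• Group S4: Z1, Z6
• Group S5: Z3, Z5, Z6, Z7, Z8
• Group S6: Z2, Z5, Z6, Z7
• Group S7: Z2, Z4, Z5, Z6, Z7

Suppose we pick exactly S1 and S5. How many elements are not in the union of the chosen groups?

3

Union of S1, S5 = {Z3, Z5, Z6, Z7, Z8}.
Not covered: Z1, Z2, Z4 — 3 elements.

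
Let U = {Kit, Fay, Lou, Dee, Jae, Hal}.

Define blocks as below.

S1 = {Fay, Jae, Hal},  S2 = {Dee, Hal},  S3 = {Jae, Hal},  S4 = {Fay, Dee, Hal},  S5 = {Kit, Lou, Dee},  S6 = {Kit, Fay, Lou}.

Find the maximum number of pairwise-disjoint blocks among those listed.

2

S3, S5 are pairwise disjoint (S3={Jae,Hal}; S5={Kit,Lou,Dee}).
Every remaining block overlaps one of these, and no 3 of the listed blocks are pairwise disjoint, so 2 is the maximum.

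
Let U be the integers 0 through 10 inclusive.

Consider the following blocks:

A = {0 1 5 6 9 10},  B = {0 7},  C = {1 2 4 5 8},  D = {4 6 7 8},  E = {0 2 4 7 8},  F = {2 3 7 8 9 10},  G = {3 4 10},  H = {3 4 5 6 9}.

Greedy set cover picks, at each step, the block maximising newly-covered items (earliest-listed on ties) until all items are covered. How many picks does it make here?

3

Greedy: pick A (covers 6 new) → pick E (covers 4 new) → pick F (covers 1 new). Total picks: 3.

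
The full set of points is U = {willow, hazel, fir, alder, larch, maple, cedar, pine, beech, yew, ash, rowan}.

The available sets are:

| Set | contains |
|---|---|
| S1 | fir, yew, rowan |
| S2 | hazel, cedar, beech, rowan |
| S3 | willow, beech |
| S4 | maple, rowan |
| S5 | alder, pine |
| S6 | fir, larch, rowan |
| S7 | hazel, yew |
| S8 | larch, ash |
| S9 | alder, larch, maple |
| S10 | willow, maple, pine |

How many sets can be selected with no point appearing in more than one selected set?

5

S3, S4, S5, S7, S8 are pairwise disjoint (S3={willow,beech}; S4={maple,rowan}; S5={alder,pine}; S7={hazel,yew}; S8={larch,ash}).
Every remaining set overlaps one of these, and no 6 of the listed sets are pairwise disjoint, so 5 is the maximum.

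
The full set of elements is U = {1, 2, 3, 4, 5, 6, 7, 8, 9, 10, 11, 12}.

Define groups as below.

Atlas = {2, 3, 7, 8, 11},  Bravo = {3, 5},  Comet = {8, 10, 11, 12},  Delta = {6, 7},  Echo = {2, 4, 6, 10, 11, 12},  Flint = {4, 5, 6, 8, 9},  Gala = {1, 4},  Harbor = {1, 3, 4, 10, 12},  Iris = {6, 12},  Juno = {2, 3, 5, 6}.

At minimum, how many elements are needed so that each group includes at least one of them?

4

Take H = {1, 5, 6, 8}. Each listed group contains at least one of these, so H is a hitting set of size 4.
The groups Bravo, Comet, Delta, Gala are pairwise disjoint, so any hitting set needs a separate element for each — at least 4. Hence 4 is optimal.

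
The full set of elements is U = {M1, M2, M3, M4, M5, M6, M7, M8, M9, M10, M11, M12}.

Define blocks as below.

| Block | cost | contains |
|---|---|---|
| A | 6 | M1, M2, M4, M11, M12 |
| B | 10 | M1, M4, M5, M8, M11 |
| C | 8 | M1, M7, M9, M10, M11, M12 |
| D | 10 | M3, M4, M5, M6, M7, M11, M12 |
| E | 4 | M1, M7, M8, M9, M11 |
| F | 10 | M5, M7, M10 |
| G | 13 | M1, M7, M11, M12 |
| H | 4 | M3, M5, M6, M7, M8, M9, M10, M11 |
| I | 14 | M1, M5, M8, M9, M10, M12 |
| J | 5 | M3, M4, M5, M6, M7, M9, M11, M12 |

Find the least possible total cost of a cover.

A, H together cover every element (A ∪ H = {M1, M2, M3, M4, M5, M6, M7, M8, M9, M10, M11, M12}); total cost 6 + 4 = 10.
No covering selection has total cost below 10.

10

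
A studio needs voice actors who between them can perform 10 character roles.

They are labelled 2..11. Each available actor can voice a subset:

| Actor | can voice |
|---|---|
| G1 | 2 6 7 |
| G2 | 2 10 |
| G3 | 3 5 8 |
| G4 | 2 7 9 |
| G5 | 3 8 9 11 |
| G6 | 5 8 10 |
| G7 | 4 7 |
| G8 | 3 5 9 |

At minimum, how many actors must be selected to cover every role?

4

G1 and G5 and G6 and G7 together: G1 ∪ G5 ∪ G6 ∪ G7 = {2, 3, 4, 5, 6, 7, 8, 9, 10, 11} — every role is covered.
No 3 of the 8 actors cover everything (all 56 combinations miss at least one role), so 4 is optimal.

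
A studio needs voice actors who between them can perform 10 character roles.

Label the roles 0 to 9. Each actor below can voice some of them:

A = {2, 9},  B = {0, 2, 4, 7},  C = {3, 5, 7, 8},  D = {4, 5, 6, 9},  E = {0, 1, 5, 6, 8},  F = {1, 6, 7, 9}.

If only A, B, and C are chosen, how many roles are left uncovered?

Union of A, B, C = {0, 2, 3, 4, 5, 7, 8, 9}.
Not covered: 1, 6 — 2 roles.

2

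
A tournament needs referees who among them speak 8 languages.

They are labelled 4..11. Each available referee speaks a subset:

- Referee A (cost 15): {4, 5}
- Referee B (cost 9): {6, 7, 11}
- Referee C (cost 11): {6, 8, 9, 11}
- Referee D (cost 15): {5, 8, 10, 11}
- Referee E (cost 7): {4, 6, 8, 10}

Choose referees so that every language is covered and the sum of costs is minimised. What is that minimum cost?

42

B, C, D, E together cover every language (B ∪ C ∪ D ∪ E = {4, 5, 6, 7, 8, 9, 10, 11}); total cost 9 + 11 + 15 + 7 = 42.
No covering selection has total cost below 42.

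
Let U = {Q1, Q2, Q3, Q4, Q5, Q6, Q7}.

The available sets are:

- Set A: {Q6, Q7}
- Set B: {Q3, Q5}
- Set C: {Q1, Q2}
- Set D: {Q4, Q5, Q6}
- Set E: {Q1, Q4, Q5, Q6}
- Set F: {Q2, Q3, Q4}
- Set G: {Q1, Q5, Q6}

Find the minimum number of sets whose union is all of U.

3

A and F and G together: A ∪ F ∪ G = {Q1, Q2, Q3, Q4, Q5, Q6, Q7} — every element is covered.
Only A contains Q7, so A is forced; the remaining 5 elements need at least 2 more sets (each remaining set adds at most 3) — so at least 3 sets are needed, and 3 is optimal.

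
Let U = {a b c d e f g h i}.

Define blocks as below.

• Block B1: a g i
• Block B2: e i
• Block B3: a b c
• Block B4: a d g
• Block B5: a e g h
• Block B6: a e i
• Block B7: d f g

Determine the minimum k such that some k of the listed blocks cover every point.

4

B3 and B5 and B6 and B7 together: B3 ∪ B5 ∪ B6 ∪ B7 = {a, b, c, d, e, f, g, h, i} — every point is covered.
Only B5 contains h, so B5 is forced; the remaining 5 points need at least 3 more blocks (each remaining block adds at most 2) — so at least 4 blocks are needed, and 4 is optimal.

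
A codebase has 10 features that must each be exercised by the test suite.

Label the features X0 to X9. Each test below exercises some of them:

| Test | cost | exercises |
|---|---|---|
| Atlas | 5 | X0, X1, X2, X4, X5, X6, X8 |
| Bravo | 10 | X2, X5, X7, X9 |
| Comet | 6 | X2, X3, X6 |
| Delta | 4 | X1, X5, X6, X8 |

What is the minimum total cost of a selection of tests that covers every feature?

Atlas, Bravo, Comet together cover every feature (Atlas ∪ Bravo ∪ Comet = {X0, X1, X2, X3, X4, X5, X6, X7, X8, X9}); total cost 5 + 10 + 6 = 21.
No covering selection has total cost below 21.

21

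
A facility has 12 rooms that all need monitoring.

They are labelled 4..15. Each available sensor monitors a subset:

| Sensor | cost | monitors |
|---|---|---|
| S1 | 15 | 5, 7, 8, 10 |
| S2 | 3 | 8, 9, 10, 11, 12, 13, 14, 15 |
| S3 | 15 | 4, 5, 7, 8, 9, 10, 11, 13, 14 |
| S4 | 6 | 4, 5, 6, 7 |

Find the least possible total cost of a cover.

S2, S4 together cover every room (S2 ∪ S4 = {4, 5, 6, 7, 8, 9, 10, 11, 12, 13, 14, 15}); total cost 3 + 6 = 9.
No covering selection has total cost below 9.

9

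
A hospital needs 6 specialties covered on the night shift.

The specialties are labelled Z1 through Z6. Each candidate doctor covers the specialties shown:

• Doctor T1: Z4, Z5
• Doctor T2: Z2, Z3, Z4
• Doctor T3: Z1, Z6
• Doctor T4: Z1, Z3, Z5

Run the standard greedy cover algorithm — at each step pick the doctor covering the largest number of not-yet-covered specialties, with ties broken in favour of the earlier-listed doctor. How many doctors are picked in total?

3

Greedy: pick T2 (covers 3 new) → pick T3 (covers 2 new) → pick T1 (covers 1 new). Total picks: 3.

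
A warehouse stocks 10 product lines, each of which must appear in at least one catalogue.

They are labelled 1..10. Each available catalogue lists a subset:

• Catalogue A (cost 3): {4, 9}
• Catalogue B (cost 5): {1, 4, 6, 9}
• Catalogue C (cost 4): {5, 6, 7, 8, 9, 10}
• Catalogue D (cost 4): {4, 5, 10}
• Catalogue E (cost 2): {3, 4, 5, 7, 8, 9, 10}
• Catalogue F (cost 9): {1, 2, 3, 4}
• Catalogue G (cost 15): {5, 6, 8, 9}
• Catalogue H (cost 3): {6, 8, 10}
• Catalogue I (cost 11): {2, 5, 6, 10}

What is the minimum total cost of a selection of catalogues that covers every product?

C, F together cover every product (C ∪ F = {1, 2, 3, 4, 5, 6, 7, 8, 9, 10}); total cost 4 + 9 = 13.
The greedy pick E, B, F costs 16; no covering selection beats 13.

13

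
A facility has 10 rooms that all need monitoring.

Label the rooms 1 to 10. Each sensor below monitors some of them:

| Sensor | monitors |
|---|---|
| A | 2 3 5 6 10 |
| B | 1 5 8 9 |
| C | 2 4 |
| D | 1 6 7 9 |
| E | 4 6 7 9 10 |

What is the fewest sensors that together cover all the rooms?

3

A and B and E together: A ∪ B ∪ E = {1, 2, 3, 4, 5, 6, 7, 8, 9, 10} — every room is covered.
Only A contains 3, so A is forced; the remaining 5 rooms need at least 2 more sensors (each remaining sensor adds at most 3) — so at least 3 sensors are needed, and 3 is optimal.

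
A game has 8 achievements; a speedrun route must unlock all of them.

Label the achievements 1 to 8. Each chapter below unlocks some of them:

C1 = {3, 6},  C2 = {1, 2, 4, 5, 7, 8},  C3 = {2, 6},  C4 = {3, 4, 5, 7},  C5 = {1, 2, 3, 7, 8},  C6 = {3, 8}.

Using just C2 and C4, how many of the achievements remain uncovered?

1

Union of C2, C4 = {1, 2, 3, 4, 5, 7, 8}.
Not covered: 6 — 1 achievement.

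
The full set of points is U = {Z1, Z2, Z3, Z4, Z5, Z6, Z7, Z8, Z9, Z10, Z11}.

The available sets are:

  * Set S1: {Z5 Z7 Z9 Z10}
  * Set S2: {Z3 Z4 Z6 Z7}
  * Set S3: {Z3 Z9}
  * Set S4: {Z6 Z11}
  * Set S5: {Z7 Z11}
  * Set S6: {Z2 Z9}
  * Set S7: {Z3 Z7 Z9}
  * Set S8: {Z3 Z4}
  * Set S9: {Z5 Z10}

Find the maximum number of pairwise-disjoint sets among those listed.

4

S5, S6, S8, S9 are pairwise disjoint (S5={Z7,Z11}; S6={Z2,Z9}; S8={Z3,Z4}; S9={Z5,Z10}).
Every remaining set overlaps one of these, and no 5 of the listed sets are pairwise disjoint, so 4 is the maximum.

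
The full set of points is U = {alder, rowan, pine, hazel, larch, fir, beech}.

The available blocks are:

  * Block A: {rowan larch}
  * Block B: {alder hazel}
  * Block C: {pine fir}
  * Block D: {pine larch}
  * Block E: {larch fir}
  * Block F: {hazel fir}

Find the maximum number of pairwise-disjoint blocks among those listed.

3

A, B, C are pairwise disjoint (A={rowan,larch}; B={alder,hazel}; C={pine,fir}).
Every remaining block overlaps one of these, and no 4 of the listed blocks are pairwise disjoint, so 3 is the maximum.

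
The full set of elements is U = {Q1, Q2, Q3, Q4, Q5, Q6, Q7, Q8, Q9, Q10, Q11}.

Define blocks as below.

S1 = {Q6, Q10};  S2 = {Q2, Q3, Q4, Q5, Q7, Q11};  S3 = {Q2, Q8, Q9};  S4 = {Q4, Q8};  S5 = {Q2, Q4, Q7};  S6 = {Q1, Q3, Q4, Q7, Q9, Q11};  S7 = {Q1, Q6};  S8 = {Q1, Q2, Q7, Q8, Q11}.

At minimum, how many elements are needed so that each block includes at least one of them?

H = {Q2, Q4, Q6} meets every block (each contains at least one member of H), and |H| = 3.
No choice of 2 elements meets every block, so 3 is the minimum.

3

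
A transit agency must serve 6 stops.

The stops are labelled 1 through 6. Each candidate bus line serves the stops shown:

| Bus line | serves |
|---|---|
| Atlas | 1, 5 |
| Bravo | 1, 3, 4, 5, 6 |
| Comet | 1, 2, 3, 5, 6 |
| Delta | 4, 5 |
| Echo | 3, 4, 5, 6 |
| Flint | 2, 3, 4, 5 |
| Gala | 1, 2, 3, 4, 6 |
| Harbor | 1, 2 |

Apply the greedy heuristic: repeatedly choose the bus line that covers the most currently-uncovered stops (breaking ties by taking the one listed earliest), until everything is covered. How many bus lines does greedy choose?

Greedy: pick Bravo (covers 5 new) → pick Comet (covers 1 new). Total picks: 2.

2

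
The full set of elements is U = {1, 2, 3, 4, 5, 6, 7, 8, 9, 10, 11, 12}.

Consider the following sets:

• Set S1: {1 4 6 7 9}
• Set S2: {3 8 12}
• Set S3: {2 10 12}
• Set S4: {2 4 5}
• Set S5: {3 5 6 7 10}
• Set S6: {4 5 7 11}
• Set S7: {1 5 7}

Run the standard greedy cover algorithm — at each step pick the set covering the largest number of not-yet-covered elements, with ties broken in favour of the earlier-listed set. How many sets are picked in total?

Greedy: pick S1 (covers 5 new) → pick S2 (covers 3 new) → pick S3 (covers 2 new) → pick S6 (covers 2 new). Total picks: 4.

4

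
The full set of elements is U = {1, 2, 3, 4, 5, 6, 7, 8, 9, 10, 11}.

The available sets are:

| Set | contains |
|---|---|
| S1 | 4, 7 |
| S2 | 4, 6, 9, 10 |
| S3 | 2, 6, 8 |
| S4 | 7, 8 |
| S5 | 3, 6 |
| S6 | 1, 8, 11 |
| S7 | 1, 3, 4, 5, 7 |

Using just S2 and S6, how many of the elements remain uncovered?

4

Union of S2, S6 = {1, 4, 6, 8, 9, 10, 11}.
Not covered: 2, 3, 5, 7 — 4 elements.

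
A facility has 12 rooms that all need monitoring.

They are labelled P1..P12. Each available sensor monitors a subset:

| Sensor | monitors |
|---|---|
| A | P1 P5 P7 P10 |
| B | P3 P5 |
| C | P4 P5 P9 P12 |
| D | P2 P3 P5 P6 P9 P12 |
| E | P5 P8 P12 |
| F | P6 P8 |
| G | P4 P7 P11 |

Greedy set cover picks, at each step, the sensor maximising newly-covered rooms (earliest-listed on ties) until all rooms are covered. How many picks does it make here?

Greedy: pick D (covers 6 new) → pick A (covers 3 new) → pick G (covers 2 new) → pick E (covers 1 new). Total picks: 4.

4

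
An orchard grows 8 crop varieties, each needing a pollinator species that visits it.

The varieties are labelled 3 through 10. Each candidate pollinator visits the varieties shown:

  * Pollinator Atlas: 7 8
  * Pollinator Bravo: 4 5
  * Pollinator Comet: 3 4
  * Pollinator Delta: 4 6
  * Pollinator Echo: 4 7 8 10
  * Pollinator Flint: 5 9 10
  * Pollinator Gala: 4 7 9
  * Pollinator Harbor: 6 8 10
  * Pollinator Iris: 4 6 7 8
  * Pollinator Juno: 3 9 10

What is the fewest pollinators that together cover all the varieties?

3

Flint and Iris and Juno together: Flint ∪ Iris ∪ Juno = {3, 4, 5, 6, 7, 8, 9, 10} — every variety is covered.
No 2 of the 10 pollinators cover everything (all 45 combinations miss at least one variety), so 3 is optimal.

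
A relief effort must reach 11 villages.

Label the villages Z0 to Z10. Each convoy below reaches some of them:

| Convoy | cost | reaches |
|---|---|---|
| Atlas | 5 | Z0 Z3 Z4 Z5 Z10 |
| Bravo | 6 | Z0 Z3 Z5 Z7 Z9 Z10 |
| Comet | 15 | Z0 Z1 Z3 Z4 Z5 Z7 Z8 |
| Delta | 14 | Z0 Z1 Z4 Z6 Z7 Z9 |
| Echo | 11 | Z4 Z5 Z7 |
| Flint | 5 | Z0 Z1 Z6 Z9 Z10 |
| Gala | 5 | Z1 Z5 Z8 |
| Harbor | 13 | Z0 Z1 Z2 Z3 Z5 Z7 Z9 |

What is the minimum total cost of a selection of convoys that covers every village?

Atlas, Flint, Gala, Harbor together cover every village (Atlas ∪ Flint ∪ Gala ∪ Harbor = {Z0, Z1, Z2, Z3, Z4, Z5, Z6, Z7, Z8, Z9, Z10}); total cost 5 + 5 + 5 + 13 = 28.
The greedy pick Atlas, Flint, Gala, Bravo, Harbor costs 34; no covering selection beats 28.

28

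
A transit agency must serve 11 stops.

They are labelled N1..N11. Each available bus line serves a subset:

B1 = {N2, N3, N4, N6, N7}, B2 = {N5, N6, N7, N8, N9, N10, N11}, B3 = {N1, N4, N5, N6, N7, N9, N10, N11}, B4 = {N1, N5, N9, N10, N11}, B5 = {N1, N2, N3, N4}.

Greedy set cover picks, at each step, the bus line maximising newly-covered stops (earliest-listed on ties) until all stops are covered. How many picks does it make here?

3

Greedy: pick B3 (covers 8 new) → pick B1 (covers 2 new) → pick B2 (covers 1 new). Total picks: 3.
(The true minimum cover uses only 2 bus lines, so greedy is not optimal here.)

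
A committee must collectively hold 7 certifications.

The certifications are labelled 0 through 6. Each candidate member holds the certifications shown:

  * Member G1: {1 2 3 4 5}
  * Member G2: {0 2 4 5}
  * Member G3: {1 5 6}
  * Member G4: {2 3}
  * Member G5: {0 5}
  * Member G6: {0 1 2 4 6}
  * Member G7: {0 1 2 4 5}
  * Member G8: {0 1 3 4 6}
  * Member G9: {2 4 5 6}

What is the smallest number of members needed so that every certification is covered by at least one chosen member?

Take {G1, G8}. Their union is {0, 1, 2, 3, 4, 5, 6}, which is all 7 certifications.
No single member has all 7 certifications (the largest, G1, has 5), so 2 is optimal.

2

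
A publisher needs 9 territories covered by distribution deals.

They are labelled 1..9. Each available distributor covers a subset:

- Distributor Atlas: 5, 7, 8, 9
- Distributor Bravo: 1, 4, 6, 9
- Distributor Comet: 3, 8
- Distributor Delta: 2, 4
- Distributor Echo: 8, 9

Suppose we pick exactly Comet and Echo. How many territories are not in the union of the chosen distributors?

6

Union of Comet, Echo = {3, 8, 9}.
Not covered: 1, 2, 4, 5, 6, 7 — 6 territories.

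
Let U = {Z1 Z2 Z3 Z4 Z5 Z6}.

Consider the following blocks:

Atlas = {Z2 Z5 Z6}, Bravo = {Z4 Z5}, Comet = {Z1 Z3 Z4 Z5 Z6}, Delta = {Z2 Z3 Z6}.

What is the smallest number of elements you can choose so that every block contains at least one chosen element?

The 2 elements {Z5, Z6} hit every block.
The blocks Bravo, Delta are pairwise disjoint, so any hitting set needs a separate element for each — at least 2. Hence 2 is optimal.

2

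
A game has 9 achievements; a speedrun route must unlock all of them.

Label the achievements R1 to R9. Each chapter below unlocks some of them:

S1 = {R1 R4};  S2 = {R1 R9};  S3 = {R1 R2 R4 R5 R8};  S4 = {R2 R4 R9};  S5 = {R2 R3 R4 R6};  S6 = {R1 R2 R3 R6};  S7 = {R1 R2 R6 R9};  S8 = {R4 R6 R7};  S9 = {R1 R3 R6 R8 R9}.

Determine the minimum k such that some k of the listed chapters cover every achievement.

3

Take {S3, S8, S9}. Their union is {R1, R2, R3, R4, R5, R6, R7, R8, R9}, which is all 9 achievements.
Only S3 contains R5, so S3 is forced; the remaining 4 achievements need at least 2 more chapters (each remaining chapter adds at most 3) — so at least 3 chapters are needed, and 3 is optimal.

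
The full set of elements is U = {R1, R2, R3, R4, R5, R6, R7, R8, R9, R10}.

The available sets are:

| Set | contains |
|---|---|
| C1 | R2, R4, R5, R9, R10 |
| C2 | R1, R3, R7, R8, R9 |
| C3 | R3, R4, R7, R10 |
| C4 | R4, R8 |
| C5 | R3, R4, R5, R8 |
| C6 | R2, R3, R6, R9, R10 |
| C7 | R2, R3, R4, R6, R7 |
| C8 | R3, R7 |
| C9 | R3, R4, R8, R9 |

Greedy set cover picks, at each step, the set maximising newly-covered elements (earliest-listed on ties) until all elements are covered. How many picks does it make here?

3

Greedy: pick C1 (covers 5 new) → pick C2 (covers 4 new) → pick C6 (covers 1 new). Total picks: 3.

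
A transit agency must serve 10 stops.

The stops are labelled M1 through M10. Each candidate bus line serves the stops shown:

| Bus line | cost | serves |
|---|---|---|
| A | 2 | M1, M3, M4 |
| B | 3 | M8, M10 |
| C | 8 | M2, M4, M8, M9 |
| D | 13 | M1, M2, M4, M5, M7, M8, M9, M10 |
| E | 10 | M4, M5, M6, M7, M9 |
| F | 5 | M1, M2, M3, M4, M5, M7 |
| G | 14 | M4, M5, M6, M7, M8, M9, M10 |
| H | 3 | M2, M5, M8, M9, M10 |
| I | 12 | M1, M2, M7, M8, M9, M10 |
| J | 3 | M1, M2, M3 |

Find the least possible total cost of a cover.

15

A, E, H together cover every stop (A ∪ E ∪ H = {M1, M2, M3, M4, M5, M6, M7, M8, M9, M10}); total cost 2 + 10 + 3 = 15.
No covering selection has total cost below 15.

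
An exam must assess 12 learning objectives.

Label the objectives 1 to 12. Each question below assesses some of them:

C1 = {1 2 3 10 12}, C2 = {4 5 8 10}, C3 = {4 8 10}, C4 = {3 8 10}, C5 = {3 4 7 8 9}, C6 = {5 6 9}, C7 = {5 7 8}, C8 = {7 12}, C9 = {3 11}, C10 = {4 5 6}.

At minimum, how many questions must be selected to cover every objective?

4

Take {C1, C5, C9, C10}. Their union is {1, 2, 3, 4, 5, 6, 7, 8, 9, 10, 11, 12}, which is all 12 objectives.
Only C9 contains 11, so C9 is forced; the remaining 10 objectives need at least 3 more questions (each remaining question adds at most 4) — so at least 4 questions are needed, and 4 is optimal.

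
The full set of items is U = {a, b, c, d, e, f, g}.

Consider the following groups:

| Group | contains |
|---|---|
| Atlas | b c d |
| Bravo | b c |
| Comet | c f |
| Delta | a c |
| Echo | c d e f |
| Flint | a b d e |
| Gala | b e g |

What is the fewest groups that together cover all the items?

3

Comet, Flint, and Gala cover everything between them: the union {a, b, c, d, e, f, g} is all of U.
Only Gala contains g, so Gala is forced; the remaining 4 items need at least 2 more groups (each remaining group adds at most 3) — so at least 3 groups are needed, and 3 is optimal.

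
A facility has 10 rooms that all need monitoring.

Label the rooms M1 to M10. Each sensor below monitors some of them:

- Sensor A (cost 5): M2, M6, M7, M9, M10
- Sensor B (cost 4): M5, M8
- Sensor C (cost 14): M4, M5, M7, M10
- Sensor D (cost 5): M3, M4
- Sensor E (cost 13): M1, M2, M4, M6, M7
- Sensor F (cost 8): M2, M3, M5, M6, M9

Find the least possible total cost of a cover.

27

A, B, D, E together cover every room (A ∪ B ∪ D ∪ E = {M1, M2, M3, M4, M5, M6, M7, M8, M9, M10}); total cost 5 + 4 + 5 + 13 = 27.
No covering selection has total cost below 27.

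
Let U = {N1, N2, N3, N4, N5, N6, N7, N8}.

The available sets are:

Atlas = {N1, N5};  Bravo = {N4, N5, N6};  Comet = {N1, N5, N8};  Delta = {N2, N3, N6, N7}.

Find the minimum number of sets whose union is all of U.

Take {Bravo, Comet, Delta}. Their union is {N1, N2, N3, N4, N5, N6, N7, N8}, which is all 8 points.
Only Delta contains N2, so Delta is forced; the remaining 4 points need at least 2 more sets (each remaining set adds at most 3) — so at least 3 sets are needed, and 3 is optimal.

3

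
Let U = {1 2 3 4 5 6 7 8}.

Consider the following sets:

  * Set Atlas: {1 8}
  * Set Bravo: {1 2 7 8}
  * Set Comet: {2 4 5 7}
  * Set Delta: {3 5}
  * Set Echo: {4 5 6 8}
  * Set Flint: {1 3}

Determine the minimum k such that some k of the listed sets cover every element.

3

Comet, Echo, and Flint cover everything between them: the union {1, 2, 3, 4, 5, 6, 7, 8} is all of U.
Only Echo contains 6, so Echo is forced; the remaining 4 elements need at least 2 more sets (each remaining set adds at most 3) — so at least 3 sets are needed, and 3 is optimal.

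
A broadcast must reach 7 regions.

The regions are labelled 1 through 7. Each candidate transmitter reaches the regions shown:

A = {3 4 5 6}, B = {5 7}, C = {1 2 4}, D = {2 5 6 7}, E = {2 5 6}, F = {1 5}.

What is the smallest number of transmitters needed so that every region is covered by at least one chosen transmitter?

A and D and F together: A ∪ D ∪ F = {1, 2, 3, 4, 5, 6, 7} — every region is covered.
Only A contains 3, so A is forced; the remaining 3 regions need at least 2 more transmitters (each remaining transmitter adds at most 2) — so at least 3 transmitters are needed, and 3 is optimal.

3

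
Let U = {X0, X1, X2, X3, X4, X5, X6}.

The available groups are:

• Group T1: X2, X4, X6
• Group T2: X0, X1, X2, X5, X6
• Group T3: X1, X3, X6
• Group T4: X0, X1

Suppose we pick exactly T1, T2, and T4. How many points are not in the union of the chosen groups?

Union of T1, T2, T4 = {X0, X1, X2, X4, X5, X6}.
Not covered: X3 — 1 point.

1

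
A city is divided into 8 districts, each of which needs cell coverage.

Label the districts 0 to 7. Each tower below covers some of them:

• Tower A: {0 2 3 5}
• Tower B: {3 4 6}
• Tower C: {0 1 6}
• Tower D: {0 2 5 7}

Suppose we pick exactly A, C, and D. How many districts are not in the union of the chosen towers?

Union of A, C, D = {0, 1, 2, 3, 5, 6, 7}.
Not covered: 4 — 1 district.

1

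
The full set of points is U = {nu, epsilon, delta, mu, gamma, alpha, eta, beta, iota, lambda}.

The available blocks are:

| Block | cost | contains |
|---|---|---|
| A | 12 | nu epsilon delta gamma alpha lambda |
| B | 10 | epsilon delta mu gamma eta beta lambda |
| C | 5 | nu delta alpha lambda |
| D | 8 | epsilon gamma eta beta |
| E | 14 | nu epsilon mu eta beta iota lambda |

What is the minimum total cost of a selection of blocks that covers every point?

A, E together cover every point (A ∪ E = {nu, epsilon, delta, mu, gamma, alpha, eta, beta, iota, lambda}); total cost 12 + 14 = 26.
The greedy pick C, B, E costs 29; no covering selection beats 26.

26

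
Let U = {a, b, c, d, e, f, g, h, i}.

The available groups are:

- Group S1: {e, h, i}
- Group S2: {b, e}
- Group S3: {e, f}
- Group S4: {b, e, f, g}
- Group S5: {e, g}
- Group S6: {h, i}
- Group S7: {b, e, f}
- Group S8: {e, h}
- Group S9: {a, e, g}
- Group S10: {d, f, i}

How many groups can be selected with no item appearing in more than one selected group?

2

S9, S10 are pairwise disjoint (S9={a,e,g}; S10={d,f,i}).
Every remaining group overlaps one of these, and no 3 of the listed groups are pairwise disjoint, so 2 is the maximum.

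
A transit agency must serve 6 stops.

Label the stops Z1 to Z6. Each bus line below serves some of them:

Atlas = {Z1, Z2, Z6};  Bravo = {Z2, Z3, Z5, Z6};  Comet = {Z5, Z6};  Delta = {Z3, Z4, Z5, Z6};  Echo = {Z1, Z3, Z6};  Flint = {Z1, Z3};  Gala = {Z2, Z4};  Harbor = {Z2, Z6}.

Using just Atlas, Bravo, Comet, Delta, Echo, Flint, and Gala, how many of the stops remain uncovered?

Union of Atlas, Bravo, Comet, Delta, Echo, Flint, Gala = {Z1, Z2, Z3, Z4, Z5, Z6} — that's every stop, so 0 are uncovered.

0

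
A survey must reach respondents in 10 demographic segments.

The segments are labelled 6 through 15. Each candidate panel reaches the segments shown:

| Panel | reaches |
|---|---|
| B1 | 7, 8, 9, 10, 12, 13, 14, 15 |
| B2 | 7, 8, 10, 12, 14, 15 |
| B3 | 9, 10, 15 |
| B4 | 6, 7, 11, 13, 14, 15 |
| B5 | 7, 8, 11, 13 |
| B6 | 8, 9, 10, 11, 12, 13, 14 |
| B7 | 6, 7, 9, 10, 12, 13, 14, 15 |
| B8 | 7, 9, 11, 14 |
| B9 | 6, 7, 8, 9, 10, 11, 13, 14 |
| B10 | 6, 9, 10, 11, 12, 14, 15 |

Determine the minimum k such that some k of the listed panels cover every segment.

Take {B1, B4}. Their union is {6, 7, 8, 9, 10, 11, 12, 13, 14, 15}, which is all 10 segments.
No single panel has all 10 segments (the largest, B1, has 8), so 2 is optimal.

2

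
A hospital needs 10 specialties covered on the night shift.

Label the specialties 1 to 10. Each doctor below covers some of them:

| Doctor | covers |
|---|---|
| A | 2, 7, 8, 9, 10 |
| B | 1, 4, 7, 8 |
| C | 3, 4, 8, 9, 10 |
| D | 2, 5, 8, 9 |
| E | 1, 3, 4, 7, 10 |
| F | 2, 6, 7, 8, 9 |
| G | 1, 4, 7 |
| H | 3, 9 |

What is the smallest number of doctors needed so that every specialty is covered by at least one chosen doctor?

Take {D, E, F}. Their union is {1, 2, 3, 4, 5, 6, 7, 8, 9, 10}, which is all 10 specialties.
Only D contains 5, so D is forced; the remaining 6 specialties need at least 2 more doctors (each remaining doctor adds at most 5) — so at least 3 doctors are needed, and 3 is optimal.

3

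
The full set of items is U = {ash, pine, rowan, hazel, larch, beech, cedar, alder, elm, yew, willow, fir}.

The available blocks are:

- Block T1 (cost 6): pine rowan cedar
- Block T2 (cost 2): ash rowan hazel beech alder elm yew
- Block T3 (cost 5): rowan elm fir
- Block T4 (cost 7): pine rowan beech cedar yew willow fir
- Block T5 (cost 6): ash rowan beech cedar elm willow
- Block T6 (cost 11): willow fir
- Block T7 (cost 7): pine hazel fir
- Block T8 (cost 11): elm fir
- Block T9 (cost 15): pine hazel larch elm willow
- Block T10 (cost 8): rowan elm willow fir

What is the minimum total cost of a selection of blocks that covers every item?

24

T2, T4, T9 together cover every item (T2 ∪ T4 ∪ T9 = {ash, pine, rowan, hazel, larch, beech, cedar, alder, elm, yew, willow, fir}); total cost 2 + 7 + 15 = 24.
No covering selection has total cost below 24.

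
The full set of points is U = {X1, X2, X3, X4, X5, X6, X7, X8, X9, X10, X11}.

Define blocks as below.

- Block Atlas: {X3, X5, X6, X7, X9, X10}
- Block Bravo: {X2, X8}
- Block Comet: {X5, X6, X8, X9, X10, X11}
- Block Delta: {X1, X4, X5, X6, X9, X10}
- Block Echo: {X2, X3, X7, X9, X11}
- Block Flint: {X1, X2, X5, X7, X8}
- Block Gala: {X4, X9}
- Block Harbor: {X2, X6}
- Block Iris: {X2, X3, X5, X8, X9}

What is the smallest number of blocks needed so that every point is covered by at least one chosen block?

3

Take {Comet, Delta, Echo}. Their union is {X1, X2, X3, X4, X5, X6, X7, X8, X9, X10, X11}, which is all 11 points.
No 2 of the 9 blocks cover everything (all 36 combinations miss at least one point), so 3 is optimal.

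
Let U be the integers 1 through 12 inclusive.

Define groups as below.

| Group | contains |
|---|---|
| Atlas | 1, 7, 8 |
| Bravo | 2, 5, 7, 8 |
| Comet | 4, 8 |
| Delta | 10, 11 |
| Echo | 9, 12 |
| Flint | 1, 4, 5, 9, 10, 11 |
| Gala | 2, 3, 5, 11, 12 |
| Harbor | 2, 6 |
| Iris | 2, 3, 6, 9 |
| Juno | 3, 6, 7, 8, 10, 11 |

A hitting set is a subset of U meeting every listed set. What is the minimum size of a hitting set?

H = {2, 8, 11, 12} meets every group (each contains at least one member of H), and |H| = 4.
The groups Comet, Delta, Echo, Harbor are pairwise disjoint, so any hitting set needs a separate element for each — at least 4. Hence 4 is optimal.

4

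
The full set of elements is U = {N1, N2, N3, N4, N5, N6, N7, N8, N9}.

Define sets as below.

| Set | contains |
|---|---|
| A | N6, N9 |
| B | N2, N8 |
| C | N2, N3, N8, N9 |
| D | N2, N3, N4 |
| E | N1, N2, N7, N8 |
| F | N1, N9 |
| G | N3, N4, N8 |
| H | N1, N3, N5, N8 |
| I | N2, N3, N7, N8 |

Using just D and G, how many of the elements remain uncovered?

Union of D, G = {N2, N3, N4, N8}.
Not covered: N1, N5, N6, N7, N9 — 5 elements.

5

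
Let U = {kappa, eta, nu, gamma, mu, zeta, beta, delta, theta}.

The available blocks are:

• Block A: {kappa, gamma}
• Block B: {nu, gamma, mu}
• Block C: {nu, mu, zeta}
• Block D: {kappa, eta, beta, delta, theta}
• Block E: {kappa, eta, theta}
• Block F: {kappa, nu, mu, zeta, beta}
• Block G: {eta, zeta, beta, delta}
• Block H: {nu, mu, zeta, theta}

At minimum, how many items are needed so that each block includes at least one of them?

T = {eta, gamma, mu} meets every block (each contains at least one member of T), and |T| = 3.
No choice of 2 items meets every block, so 3 is the minimum.

3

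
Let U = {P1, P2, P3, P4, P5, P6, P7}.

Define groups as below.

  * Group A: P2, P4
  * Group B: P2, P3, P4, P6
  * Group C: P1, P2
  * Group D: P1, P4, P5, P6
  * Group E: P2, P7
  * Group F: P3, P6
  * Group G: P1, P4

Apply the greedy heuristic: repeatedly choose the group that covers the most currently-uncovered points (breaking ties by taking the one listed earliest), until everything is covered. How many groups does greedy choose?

3

Greedy: pick B (covers 4 new) → pick D (covers 2 new) → pick E (covers 1 new). Total picks: 3.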